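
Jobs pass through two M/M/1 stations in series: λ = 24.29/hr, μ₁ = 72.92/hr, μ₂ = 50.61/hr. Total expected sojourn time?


Each node sees arrival rate λ = 24.29/hr (tandem ⇒ throughput preserved).
W₁ = 1/(μ₁−λ) = 1/(72.92−24.29) = 0.02056 hr
W₂ = 1/(μ₂−λ) = 1/(50.61−24.29) = 0.03799 hr
W_total = W₁ + W₂ = 0.02056 + 0.03799 = 0.05856 hr

Final: 0.05856 hr


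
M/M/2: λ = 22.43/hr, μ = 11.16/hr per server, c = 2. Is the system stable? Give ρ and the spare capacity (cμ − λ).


Total capacity cμ = 2·11.16 = 22.32/hr
ρ = λ/(cμ) = 22.43/22.32 = 1.0049
Stable ⇔ ρ < 1: NO
Spare capacity = cμ − λ = 22.32 − 22.43 = -0.11/hr

Final: ρ = 1.0049; unstable; margin = -0.11/hr


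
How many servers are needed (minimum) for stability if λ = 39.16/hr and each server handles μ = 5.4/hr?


Stability requires cμ > λ ⇔ c > λ/μ.
λ/μ = 39.16/5.4 = 7.2519
Minimum integer c = ⌊7.2519⌋ + 1 = 8
Check: 8·5.4 = 43.20 > 39.16, while 7·5.4 = 37.80 ≤ 39.16

Final: 8 servers


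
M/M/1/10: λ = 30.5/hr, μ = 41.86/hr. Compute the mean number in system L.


ρ = 30.5/41.86 = 0.7286
L = ρ[1 − (K+1)ρ^K + Kρ^(K+1)] / [(1−ρ)(1−ρ^(K+1))]
Numerator: 0.7286·(1 − 11·0.042170 + 10·0.030726) = 0.614509
Denominator: (0.2714)·(0.969274) = 0.263042
L = 0.614509/0.263042 = 2.3362

Final: 2.3362


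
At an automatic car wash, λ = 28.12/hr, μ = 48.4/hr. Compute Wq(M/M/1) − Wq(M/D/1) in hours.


ρ = 28.12/48.4 = 0.5810
Wq(M/M/1) = ρ/(μ−λ) = 0.5810/20.28 = 0.02865 hr
Wq(M/D/1) = ρ/(2(μ−λ)) = 0.01432 hr
Savings = 0.02865 − 0.01432 = 0.01432 hr

Final: 0.01432 hr


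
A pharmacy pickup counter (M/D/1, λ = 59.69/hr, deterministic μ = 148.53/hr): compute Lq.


ρ = 59.69/148.53 = 0.4019
M/D/1: Lq = ρ²/(2(1−ρ)) = 0.1615/(2·0.5981) = 0.13501

Final: 0.13501


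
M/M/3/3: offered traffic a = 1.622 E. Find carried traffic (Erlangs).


B(3,1.622) = 0.152994 (Erlang-B)
Carried load = a(1 − B) = 1.622·(1 − 0.152994) = 1.622·0.847006 = 1.3738 E

Final: 1.3738 Erlangs


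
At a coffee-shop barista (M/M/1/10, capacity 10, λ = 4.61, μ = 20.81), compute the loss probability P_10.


ρ = λ/μ = 4.61/20.81 = 0.2215
P_K = (1−ρ)ρ^K/(1−ρ^(K+1)) = (0.7785·0.0000002846)/(1 − 0.00000006305)
= 0.0000002216/1.000000 = 0.0000002216

Final: 0.0000002216


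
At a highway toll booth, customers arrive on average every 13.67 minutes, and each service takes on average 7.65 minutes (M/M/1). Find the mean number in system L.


λ = 60/13.67 = 4.3892 /hr
μ = 60/7.65 = 7.8431 /hr
ρ = λ/μ = 4.3892/7.8431 = 0.5596
L = ρ/(1−ρ) = 0.5596/0.4404 = 1.2708

Final: 1.2708


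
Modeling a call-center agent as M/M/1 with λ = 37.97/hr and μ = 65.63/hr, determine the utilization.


ρ = λ/μ = 37.97/65.63 = 0.5785

Final: 0.5785


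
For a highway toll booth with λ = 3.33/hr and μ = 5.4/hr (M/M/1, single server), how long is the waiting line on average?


ρ = 3.33/5.4 = 0.6167
Lq = ρ²/(1−ρ) = 0.3803/0.3833 = 0.9920

Final: 0.9920


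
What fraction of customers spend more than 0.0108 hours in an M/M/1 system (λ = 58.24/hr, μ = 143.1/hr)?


W ~ Exponential(μ−λ) for M/M/1.
μ − λ = 143.1 − 58.24 = 84.8600
P(W > t) = e^{−(μ−λ)t} = e^{−0.9165} = 0.399921

Final: 0.399921


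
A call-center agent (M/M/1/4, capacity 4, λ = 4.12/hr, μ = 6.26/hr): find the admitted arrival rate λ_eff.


ρ = 0.6581; P_K = (1−ρ)ρ^4/(1−ρ^5) = 0.073177
λ_eff = λ(1 − P_K) = 4.12·(1 − 0.073177) = 4.12·0.926823 = 3.8185 /hr

Final: 3.8185 /hr


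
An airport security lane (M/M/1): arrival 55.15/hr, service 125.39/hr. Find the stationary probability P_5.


ρ = 55.15/125.39 = 0.4398
P_n = (1−ρ)·ρ^n = (1 − 0.4398)·0.4398^5 = 0.5602·0.016459 = 0.009220

Final: 0.009220


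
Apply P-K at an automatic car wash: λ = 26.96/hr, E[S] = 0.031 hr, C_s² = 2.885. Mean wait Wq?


ρ = λ·E[S] = 26.96·0.031 = 0.8358
E[S²] = E[S]²(1+C_s²) = 0.031²·(1+2.885) = 0.003733
Wq = λ·E[S²]/(2(1−ρ)) = 26.96·0.003733/(2·0.1642) = 0.30643 hr

Final: 0.30643 hr


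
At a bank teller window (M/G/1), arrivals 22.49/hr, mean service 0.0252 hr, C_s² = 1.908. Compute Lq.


ρ = λ·E[S] = 22.49·0.0252 = 0.5667
Lq = ρ²(1+C_s²)/(2(1−ρ)) = 0.3212·(1+1.908)/(2·0.4333)
= 0.3212·2.9080/0.8665 = 1.07796

Final: 1.07796


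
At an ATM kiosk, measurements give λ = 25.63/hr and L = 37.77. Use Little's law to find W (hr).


W = L/λ = 37.77/25.63 = 1.4737 hr

Final: 1.4737 hr


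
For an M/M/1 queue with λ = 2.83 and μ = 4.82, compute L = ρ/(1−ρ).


ρ = λ/μ = 2.83/4.82 = 0.5871
L = ρ/(1−ρ) = 0.5871/(1 − 0.5871) = 0.5871/0.4129 = 1.4221

Final: 1.4221


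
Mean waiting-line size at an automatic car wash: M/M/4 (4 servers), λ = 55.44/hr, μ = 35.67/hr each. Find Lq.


a = λ/μ = 1.5542; ρ = a/4 = 0.3886
P₀ = 0.208964
Lq = P₀·a^c·ρ / (c!·(1−ρ)²) = 0.208964·5.83553·0.3886/(24·0.37386)
= 0.05281

Final: 0.05281


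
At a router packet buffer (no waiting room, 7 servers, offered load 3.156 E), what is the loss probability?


B(c,a) = (a^c/c!) / Σ_{k=0}^{c} a^k/k!
a^7/7! = 0.618769
Σ terms (k=0..7): 1.00000 + 3.15600 + 4.98017 + 5.23914 + 4.13368 + 2.60918 + 1.37243 + 0.61877 = 23.109358
B = 0.618769/23.109358 = 0.026776

Final: 0.026776


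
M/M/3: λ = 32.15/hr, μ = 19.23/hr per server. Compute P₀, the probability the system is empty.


a = λ/μ = 32.15/19.23 = 1.6719; ρ = a/c = 0.5573
Σ_{k=0}^{2} a^k/k! (terms k=0..2) = 1.00000 + 1.67187 + 1.39757 = 4.06944
Tail: a^3/(3!(1−ρ)) = 4.67310/(6·0.4427) = 1.75927
P₀ = 1/(4.06944 + 1.75927) = 1/5.82871 = 0.171565

Final: 0.171565


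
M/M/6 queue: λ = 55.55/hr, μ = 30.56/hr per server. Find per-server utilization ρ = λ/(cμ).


ρ = λ/(cμ) = 55.55/(6·30.56) = 55.55/183.36 = 0.3030

Final: 0.3030


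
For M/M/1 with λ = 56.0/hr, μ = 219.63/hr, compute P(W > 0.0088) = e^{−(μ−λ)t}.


W ~ Exponential(μ−λ) for M/M/1.
μ − λ = 219.63 − 56.0 = 163.6300
P(W > t) = e^{−(μ−λ)t} = e^{−1.4399} = 0.236941

Final: 0.236941


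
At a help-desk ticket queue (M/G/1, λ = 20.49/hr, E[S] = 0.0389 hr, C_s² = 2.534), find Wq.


ρ = λ·E[S] = 20.49·0.0389 = 0.7971
E[S²] = E[S]²(1+C_s²) = 0.0389²·(1+2.534) = 0.005348
Wq = λ·E[S²]/(2(1−ρ)) = 20.49·0.005348/(2·0.2029) = 0.26997 hr

Final: 0.26997 hr


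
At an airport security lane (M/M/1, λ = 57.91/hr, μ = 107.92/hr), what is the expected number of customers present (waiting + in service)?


ρ = λ/μ = 57.91/107.92 = 0.5366
L = ρ/(1−ρ) = 0.5366/(1 − 0.5366) = 0.5366/0.4634 = 1.1580

Final: 1.1580


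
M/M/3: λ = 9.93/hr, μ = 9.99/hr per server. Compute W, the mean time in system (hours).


a = 0.9940; ρ = 0.3313; P₀ = 0.365926
Lq = P₀·a^c·ρ/(c!(1−ρ)²) = 0.04438
Wq = Lq/λ = 0.04438/9.93 = 0.004470 hr
W = Wq + 1/μ = 0.004470 + 0.10010 = 0.10457 hr

Final: 0.10457 hr


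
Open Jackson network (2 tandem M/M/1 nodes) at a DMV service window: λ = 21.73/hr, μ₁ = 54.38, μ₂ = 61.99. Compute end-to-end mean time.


Each node sees arrival rate λ = 21.73/hr (tandem ⇒ throughput preserved).
W₁ = 1/(μ₁−λ) = 1/(54.38−21.73) = 0.03063 hr
W₂ = 1/(μ₂−λ) = 1/(61.99−21.73) = 0.02484 hr
W_total = W₁ + W₂ = 0.03063 + 0.02484 = 0.05547 hr

Final: 0.05547 hr


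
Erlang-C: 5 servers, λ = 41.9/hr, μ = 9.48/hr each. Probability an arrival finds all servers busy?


a = λ/μ = 4.4198; ρ = a/5 = 0.8840
P₀ = 0.006002 (from M/M/c formula)
C(c,a) = [a^c/(c!(1−ρ))]·P₀ = [1686.66343/(120·0.1160)]·0.006002
= 121.13310·0.006002 = 0.727041

Final: 0.727041


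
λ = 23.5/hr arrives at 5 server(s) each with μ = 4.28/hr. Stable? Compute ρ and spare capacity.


Total capacity cμ = 5·4.28 = 21.40/hr
ρ = λ/(cμ) = 23.5/21.40 = 1.0981
Stable ⇔ ρ < 1: NO
Spare capacity = cμ − λ = 21.40 − 23.5 = -2.10/hr

Final: ρ = 1.0981; unstable; margin = -2.10/hr


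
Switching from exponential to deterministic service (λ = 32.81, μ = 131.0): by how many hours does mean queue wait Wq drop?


ρ = 32.81/131.0 = 0.2505
Wq(M/M/1) = ρ/(μ−λ) = 0.2505/98.19 = 0.002551 hr
Wq(M/D/1) = ρ/(2(μ−λ)) = 0.001275 hr
Savings = 0.002551 − 0.001275 = 0.001275 hr

Final: 0.001275 hr


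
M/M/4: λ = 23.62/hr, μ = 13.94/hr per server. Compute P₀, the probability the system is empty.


a = λ/μ = 23.62/13.94 = 1.6944; ρ = a/c = 0.4236
Σ_{k=0}^{3} a^k/k! (terms k=0..3) = 1.00000 + 1.69440 + 1.43550 + 0.81077 = 4.94068
Tail: a^4/(4!(1−ρ)) = 8.24268/(24·0.5764) = 0.59585
P₀ = 1/(4.94068 + 0.59585) = 1/5.53653 = 0.180619

Final: 0.180619


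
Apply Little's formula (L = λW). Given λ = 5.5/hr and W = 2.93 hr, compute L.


L = λW = 5.5·2.93 = 16.1150

Final: 16.1150


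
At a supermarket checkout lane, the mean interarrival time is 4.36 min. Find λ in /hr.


λ = 1/(interarrival time) in consistent units.
1 hour = 60 min, so λ = 60/4.36 = 13.7615 per hour

Final: 13.7615 /hr


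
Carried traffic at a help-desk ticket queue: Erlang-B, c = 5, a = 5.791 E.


B(5,5.791) = 0.345559 (Erlang-B)
Carried load = a(1 − B) = 5.791·(1 − 0.345559) = 5.791·0.654441 = 3.7899 E

Final: 3.7899 Erlangs


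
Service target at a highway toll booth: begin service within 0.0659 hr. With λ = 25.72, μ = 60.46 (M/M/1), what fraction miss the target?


ρ = 25.72/60.46 = 0.4254
P(Wq > t) = ρ·e^{−(μ−λ)t} = 0.4254·e^{−2.2894}
= 0.4254·0.101331 = 0.043107

Final: 0.043107


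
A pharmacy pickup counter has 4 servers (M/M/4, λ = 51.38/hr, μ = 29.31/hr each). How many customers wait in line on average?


a = λ/μ = 1.7530; ρ = a/4 = 0.4382
P₀ = 0.169846
Lq = P₀·a^c·ρ / (c!·(1−ρ)²) = 0.169846·9.44307·0.4382/(24·0.31557)
= 0.09281

Final: 0.09281


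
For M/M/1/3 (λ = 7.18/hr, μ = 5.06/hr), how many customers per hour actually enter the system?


ρ = 1.4190; P_K = (1−ρ)ρ^3/(1−ρ^4) = 0.391942
λ_eff = λ(1 − P_K) = 7.18·(1 − 0.391942) = 7.18·0.608058 = 4.3659 /hr

Final: 4.3659 /hr


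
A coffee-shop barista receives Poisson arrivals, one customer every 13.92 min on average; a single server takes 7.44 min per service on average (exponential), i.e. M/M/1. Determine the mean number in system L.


λ = 60/13.92 = 4.3103 /hr
μ = 60/7.44 = 8.0645 /hr
ρ = λ/μ = 4.3103/8.0645 = 0.5345
L = ρ/(1−ρ) = 0.5345/0.4655 = 1.1481

Final: 1.1481


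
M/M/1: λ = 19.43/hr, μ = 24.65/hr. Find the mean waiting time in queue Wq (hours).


ρ = 19.43/24.65 = 0.7882
Wq = ρ/(μ−λ) = 0.7882/(24.65 − 19.43) = 0.7882/5.22 = 0.1510 hr

Final: 0.1510 hr


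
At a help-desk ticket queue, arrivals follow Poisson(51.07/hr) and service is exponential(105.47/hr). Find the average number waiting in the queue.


ρ = 51.07/105.47 = 0.4842
Lq = ρ²/(1−ρ) = 0.2345/0.5158 = 0.4546

Final: 0.4546


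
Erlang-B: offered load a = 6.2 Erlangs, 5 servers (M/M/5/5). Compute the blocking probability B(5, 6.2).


B(c,a) = (a^c/c!) / Σ_{k=0}^{c} a^k/k!
a^5/5! = 76.344403
Σ terms (k=0..5): 1.00000 + 6.20000 + 19.22000 + 39.72133 + 61.56807 + 76.34440 = 204.053803
B = 76.344403/204.053803 = 0.374139

Final: 0.374139


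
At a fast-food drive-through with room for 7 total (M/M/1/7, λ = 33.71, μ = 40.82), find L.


ρ = 33.71/40.82 = 0.8258
L = ρ[1 − (K+1)ρ^K + Kρ^(K+1)] / [(1−ρ)(1−ρ^(K+1))]
Numerator: 0.8258·(1 − 8·0.261939 + 7·0.216315) = 0.345763
Denominator: (0.1742)·(0.783685) = 0.136502
L = 0.345763/0.136502 = 2.5330

Final: 2.5330


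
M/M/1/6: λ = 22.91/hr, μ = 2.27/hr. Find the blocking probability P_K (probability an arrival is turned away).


ρ = λ/μ = 22.91/2.27 = 10.0925
P_K = (1−ρ)ρ^K/(1−ρ^(K+1)) = (-9.0925·1056806.296055)/(1 − 10665829.181772)
= -9609022.885717/-10665828.181772 = 0.900917

Final: 0.900917


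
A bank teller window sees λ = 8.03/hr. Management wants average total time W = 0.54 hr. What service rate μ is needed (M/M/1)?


W = 1/(μ−λ) ⇒ μ − λ = 1/W = 1/0.54 = 1.8519
μ = λ + 1/W = 8.03 + 1.8519 = 9.8819 per hr

Final: 9.8819 /hr


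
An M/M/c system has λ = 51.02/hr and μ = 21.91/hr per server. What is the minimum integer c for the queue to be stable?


Stability requires cμ > λ ⇔ c > λ/μ.
λ/μ = 51.02/21.91 = 2.3286
Minimum integer c = ⌊2.3286⌋ + 1 = 3
Check: 3·21.91 = 65.73 > 51.02, while 2·21.91 = 43.82 ≤ 51.02

Final: 3 servers


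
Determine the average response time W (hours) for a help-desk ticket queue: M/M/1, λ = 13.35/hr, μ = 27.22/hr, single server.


W = 1/(μ−λ) = 1/(27.22 − 13.35) = 1/13.87 = 0.07210 hr

Final: 0.07210 hr


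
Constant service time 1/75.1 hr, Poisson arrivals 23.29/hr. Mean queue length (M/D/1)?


ρ = 23.29/75.1 = 0.3101
M/D/1: Lq = ρ²/(2(1−ρ)) = 0.09617/(2·0.6899) = 0.06970

Final: 0.06970


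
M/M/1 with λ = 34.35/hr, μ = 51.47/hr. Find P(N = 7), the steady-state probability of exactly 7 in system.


ρ = 34.35/51.47 = 0.6674
P_n = (1−ρ)·ρ^n = (1 − 0.6674)·0.6674^7 = 0.3326·0.058967 = 0.019614

Final: 0.019614


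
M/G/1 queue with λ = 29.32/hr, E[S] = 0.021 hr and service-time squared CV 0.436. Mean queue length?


ρ = λ·E[S] = 29.32·0.021 = 0.6157
Lq = ρ²(1+C_s²)/(2(1−ρ)) = 0.3791·(1+0.436)/(2·0.3843)
= 0.3791·1.4360/0.7686 = 0.70834

Final: 0.70834


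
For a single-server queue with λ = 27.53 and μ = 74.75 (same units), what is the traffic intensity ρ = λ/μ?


ρ = λ/μ = 27.53/74.75 = 0.3683

Final: 0.3683


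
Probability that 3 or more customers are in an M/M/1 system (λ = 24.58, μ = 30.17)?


ρ = 24.58/30.17 = 0.8147
P(N ≥ n) = ρ^n = 0.8147^3 = 0.540779

Final: 0.540779


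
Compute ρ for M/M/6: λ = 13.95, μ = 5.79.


ρ = λ/(cμ) = 13.95/(6·5.79) = 13.95/34.74 = 0.4016

Final: 0.4016


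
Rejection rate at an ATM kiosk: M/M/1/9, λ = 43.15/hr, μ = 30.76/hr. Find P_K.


ρ = λ/μ = 43.15/30.76 = 1.4028
P_K = (1−ρ)ρ^K/(1−ρ^(K+1)) = (-0.4028·21.035373)/(1 − 29.508334)
= -8.472961/-28.508334 = 0.297210

Final: 0.297210


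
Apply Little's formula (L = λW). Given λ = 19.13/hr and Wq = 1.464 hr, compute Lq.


Lq = λWq = 19.13·1.464 = 28.0063

Final: 28.0063


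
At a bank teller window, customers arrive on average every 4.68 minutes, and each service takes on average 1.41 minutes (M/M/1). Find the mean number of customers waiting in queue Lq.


λ = 60/4.68 = 12.8205 /hr
μ = 60/1.41 = 42.5532 /hr
ρ = λ/μ = 12.8205/42.5532 = 0.3013
Lq = ρ²/(1−ρ) = 0.09077/0.6987 = 0.1299

Final: 0.1299


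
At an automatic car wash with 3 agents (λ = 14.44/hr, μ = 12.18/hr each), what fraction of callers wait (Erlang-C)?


a = λ/μ = 1.1856; ρ = a/3 = 0.3952
P₀ = 0.298731 (from M/M/c formula)
C(c,a) = [a^c/(c!(1−ρ))]·P₀ = [1.66633/(6·0.6048)]·0.298731
= 0.45918·0.298731 = 0.137172

Final: 0.137172


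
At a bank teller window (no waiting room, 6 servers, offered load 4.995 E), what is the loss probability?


B(c,a) = (a^c/c!) / Σ_{k=0}^{c} a^k/k!
a^6/6! = 21.571506
Σ terms (k=0..6): 1.00000 + 4.99500 + 12.47501 + 20.77090 + 25.93766 + 25.91172 + 21.57151 = 112.661789
B = 21.571506/112.661789 = 0.191471

Final: 0.191471


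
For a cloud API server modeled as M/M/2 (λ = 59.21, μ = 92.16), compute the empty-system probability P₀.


a = λ/μ = 59.21/92.16 = 0.6425; ρ = a/c = 0.3212
Σ_{k=0}^{1} a^k/k! (terms k=0..1) = 1.00000 + 0.64247 = 1.64247
Tail: a^2/(2!(1−ρ)) = 0.41277/(2·0.6788) = 0.30406
P₀ = 1/(1.64247 + 0.30406) = 1/1.94653 = 0.513735

Final: 0.513735


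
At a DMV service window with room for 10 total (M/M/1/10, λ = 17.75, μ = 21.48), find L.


ρ = 17.75/21.48 = 0.8264
L = ρ[1 − (K+1)ρ^K + Kρ^(K+1)] / [(1−ρ)(1−ρ^(K+1))]
Numerator: 0.8264·(1 − 11·0.148471 + 10·0.122689) = 0.490612
Denominator: (0.1736)·(0.877311) = 0.152345
L = 0.490612/0.152345 = 3.2204

Final: 3.2204


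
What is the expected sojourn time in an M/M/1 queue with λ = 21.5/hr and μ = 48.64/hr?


W = 1/(μ−λ) = 1/(48.64 − 21.5) = 1/27.14 = 0.03685 hr

Final: 0.03685 hr


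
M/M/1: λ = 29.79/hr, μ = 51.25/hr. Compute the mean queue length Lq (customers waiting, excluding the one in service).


ρ = 29.79/51.25 = 0.5813
Lq = ρ²/(1−ρ) = 0.3379/0.4187 = 0.8069

Final: 0.8069


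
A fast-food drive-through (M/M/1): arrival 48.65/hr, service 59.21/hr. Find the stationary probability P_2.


ρ = 48.65/59.21 = 0.8217
P_n = (1−ρ)·ρ^n = (1 − 0.8217)·0.8217^2 = 0.1783·0.675112 = 0.120405

Final: 0.120405


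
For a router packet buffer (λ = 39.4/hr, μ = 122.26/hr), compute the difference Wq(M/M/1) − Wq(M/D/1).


ρ = 39.4/122.26 = 0.3223
Wq(M/M/1) = ρ/(μ−λ) = 0.3223/82.86 = 0.003889 hr
Wq(M/D/1) = ρ/(2(μ−λ)) = 0.001945 hr
Savings = 0.003889 − 0.001945 = 0.001945 hr

Final: 0.001945 hr


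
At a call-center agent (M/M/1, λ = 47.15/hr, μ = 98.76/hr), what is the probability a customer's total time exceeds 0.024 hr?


W ~ Exponential(μ−λ) for M/M/1.
μ − λ = 98.76 − 47.15 = 51.6100
P(W > t) = e^{−(μ−λ)t} = e^{−1.2386} = 0.289778

Final: 0.289778


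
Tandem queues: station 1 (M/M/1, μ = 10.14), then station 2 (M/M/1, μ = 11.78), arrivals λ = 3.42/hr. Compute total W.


Each node sees arrival rate λ = 3.42/hr (tandem ⇒ throughput preserved).
W₁ = 1/(μ₁−λ) = 1/(10.14−3.42) = 0.14881 hr
W₂ = 1/(μ₂−λ) = 1/(11.78−3.42) = 0.11962 hr
W_total = W₁ + W₂ = 0.14881 + 0.11962 = 0.26843 hr

Final: 0.26843 hr


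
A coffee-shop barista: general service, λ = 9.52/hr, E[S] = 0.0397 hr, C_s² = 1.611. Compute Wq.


ρ = λ·E[S] = 9.52·0.0397 = 0.3779
E[S²] = E[S]²(1+C_s²) = 0.0397²·(1+1.611) = 0.004115
Wq = λ·E[S²]/(2(1−ρ)) = 9.52·0.004115/(2·0.6221) = 0.03149 hr

Final: 0.03149 hr


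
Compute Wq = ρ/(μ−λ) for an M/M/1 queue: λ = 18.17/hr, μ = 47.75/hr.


ρ = 18.17/47.75 = 0.3805
Wq = ρ/(μ−λ) = 0.3805/(47.75 − 18.17) = 0.3805/29.58 = 0.01286 hr

Final: 0.01286 hr


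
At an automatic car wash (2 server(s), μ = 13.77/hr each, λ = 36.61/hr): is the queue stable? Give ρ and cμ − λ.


Total capacity cμ = 2·13.77 = 27.54/hr
ρ = λ/(cμ) = 36.61/27.54 = 1.3293
Stable ⇔ ρ < 1: NO
Spare capacity = cμ − λ = 27.54 − 36.61 = -9.07/hr

Final: ρ = 1.3293; unstable; margin = -9.07/hr


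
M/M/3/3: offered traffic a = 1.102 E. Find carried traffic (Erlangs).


B(3,1.102) = 0.076066 (Erlang-B)
Carried load = a(1 − B) = 1.102·(1 − 0.076066) = 1.102·0.923934 = 1.0182 E

Final: 1.0182 Erlangs


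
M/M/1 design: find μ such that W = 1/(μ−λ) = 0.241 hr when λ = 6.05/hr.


W = 1/(μ−λ) ⇒ μ − λ = 1/W = 1/0.241 = 4.1494
μ = λ + 1/W = 6.05 + 4.1494 = 10.1994 per hr

Final: 10.1994 /hr


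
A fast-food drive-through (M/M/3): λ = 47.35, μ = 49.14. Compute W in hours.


a = 0.9636; ρ = 0.3212; P₀ = 0.377719
Lq = P₀·a^c·ρ/(c!(1−ρ)²) = 0.03926
Wq = Lq/λ = 0.03926/47.35 = 0.0008291 hr
W = Wq + 1/μ = 0.0008291 + 0.02035 = 0.02118 hr

Final: 0.02118 hr


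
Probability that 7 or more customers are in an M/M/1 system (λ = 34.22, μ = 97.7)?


ρ = 34.22/97.7 = 0.3503
P(N ≥ n) = ρ^n = 0.3503^7 = 0.0006467

Final: 0.0006467


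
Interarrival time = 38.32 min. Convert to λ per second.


λ = 1/(interarrival time) in consistent units.
1 second = 0.0166667 min, so λ = 0.0166667/38.32 = 0.0004349 per second

Final: 0.0004349 /sec


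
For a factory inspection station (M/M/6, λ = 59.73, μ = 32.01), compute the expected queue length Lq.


a = λ/μ = 1.8660; ρ = a/6 = 0.3110
P₀ = 0.154595
Lq = P₀·a^c·ρ / (c!·(1−ρ)²) = 0.154595·42.21250·0.3110/(720·0.47473)
= 0.005938

Final: 0.005938


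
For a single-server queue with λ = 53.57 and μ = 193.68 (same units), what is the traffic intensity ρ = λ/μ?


ρ = λ/μ = 53.57/193.68 = 0.2766

Final: 0.2766


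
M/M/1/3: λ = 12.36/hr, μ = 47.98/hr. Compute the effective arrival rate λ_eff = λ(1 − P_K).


ρ = 0.2576; P_K = (1−ρ)ρ^3/(1−ρ^4) = 0.012748
λ_eff = λ(1 − P_K) = 12.36·(1 − 0.012748) = 12.36·0.987252 = 12.2024 /hr

Final: 12.2024 /hr


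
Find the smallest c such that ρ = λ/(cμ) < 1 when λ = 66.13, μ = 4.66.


Stability requires cμ > λ ⇔ c > λ/μ.
λ/μ = 66.13/4.66 = 14.1910
Minimum integer c = ⌊14.1910⌋ + 1 = 15
Check: 15·4.66 = 69.90 > 66.13, while 14·4.66 = 65.24 ≤ 66.13

Final: 15 servers


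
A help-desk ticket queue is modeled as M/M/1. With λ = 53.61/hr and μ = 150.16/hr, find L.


ρ = λ/μ = 53.61/150.16 = 0.3570
L = ρ/(1−ρ) = 0.3570/(1 − 0.3570) = 0.3570/0.6430 = 0.5553

Final: 0.5553


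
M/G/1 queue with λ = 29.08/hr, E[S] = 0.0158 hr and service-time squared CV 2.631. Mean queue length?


ρ = λ·E[S] = 29.08·0.0158 = 0.4595
Lq = ρ²(1+C_s²)/(2(1−ρ)) = 0.2111·(1+2.631)/(2·0.5405)
= 0.2111·3.6310/1.0811 = 0.70905

Final: 0.70905


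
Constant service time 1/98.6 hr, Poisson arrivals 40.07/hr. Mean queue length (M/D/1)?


ρ = 40.07/98.6 = 0.4064
M/D/1: Lq = ρ²/(2(1−ρ)) = 0.1652/(2·0.5936) = 0.13911

Final: 0.13911


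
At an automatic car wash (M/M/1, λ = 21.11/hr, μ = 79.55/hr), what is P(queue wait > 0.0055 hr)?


ρ = 21.11/79.55 = 0.2654
P(Wq > t) = ρ·e^{−(μ−λ)t} = 0.2654·e^{−0.3214}
= 0.2654·0.725119 = 0.192423

Final: 0.192423


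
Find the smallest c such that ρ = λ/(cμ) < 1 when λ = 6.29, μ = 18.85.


Stability requires cμ > λ ⇔ c > λ/μ.
λ/μ = 6.29/18.85 = 0.3337
Minimum integer c = ⌊0.3337⌋ + 1 = 1
Check: 1·18.85 = 18.85 > 6.29, while 0·18.85 = 0.00 ≤ 6.29

Final: 1 servers


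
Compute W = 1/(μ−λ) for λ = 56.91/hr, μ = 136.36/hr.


W = 1/(μ−λ) = 1/(136.36 − 56.91) = 1/79.45 = 0.01259 hr

Final: 0.01259 hr


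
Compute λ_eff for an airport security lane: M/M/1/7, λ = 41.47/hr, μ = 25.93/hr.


ρ = 1.5993; P_K = (1−ρ)ρ^7/(1−ρ^8) = 0.383693
λ_eff = λ(1 − P_K) = 41.47·(1 − 0.383693) = 41.47·0.616307 = 25.5582 /hr

Final: 25.5582 /hr


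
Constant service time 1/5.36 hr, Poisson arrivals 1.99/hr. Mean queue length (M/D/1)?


ρ = 1.99/5.36 = 0.3713
M/D/1: Lq = ρ²/(2(1−ρ)) = 0.1378/(2·0.6287) = 0.10962

Final: 0.10962


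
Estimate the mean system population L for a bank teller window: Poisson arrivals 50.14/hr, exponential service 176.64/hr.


ρ = λ/μ = 50.14/176.64 = 0.2839
L = ρ/(1−ρ) = 0.2839/(1 − 0.2839) = 0.2839/0.7161 = 0.3964

Final: 0.3964


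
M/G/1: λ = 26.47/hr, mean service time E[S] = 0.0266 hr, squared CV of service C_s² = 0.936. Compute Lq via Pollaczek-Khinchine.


ρ = λ·E[S] = 26.47·0.0266 = 0.7041
Lq = ρ²(1+C_s²)/(2(1−ρ)) = 0.4958·(1+0.936)/(2·0.2959)
= 0.4958·1.9360/0.5918 = 1.62183

Final: 1.62183


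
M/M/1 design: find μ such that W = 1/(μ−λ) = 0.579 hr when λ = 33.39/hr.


W = 1/(μ−λ) ⇒ μ − λ = 1/W = 1/0.579 = 1.7271
μ = λ + 1/W = 33.39 + 1.7271 = 35.1171 per hr

Final: 35.1171 /hr


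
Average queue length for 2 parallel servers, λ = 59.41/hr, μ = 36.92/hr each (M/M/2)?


a = λ/μ = 1.6092; ρ = a/2 = 0.8046
P₀ = 0.108293
Lq = P₀·a^c·ρ / (c!·(1−ρ)²) = 0.108293·2.58938·0.8046/(2·0.03819)
= 2.95382

Final: 2.95382


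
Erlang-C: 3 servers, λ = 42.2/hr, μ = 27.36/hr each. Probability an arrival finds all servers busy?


a = λ/μ = 1.5424; ρ = a/3 = 0.5141
P₀ = 0.200377 (from M/M/c formula)
C(c,a) = [a^c/(c!(1−ρ))]·P₀ = [3.66935/(6·0.4859)]·0.200377
= 1.25869·0.200377 = 0.252214

Final: 0.252214


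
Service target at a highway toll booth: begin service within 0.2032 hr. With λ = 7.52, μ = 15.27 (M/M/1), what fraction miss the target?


ρ = 7.52/15.27 = 0.4925
P(Wq > t) = ρ·e^{−(μ−λ)t} = 0.4925·e^{−1.5748}
= 0.4925·0.207049 = 0.101965

Final: 0.101965


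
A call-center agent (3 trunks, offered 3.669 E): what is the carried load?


B(3,3.669) = 0.419313 (Erlang-B)
Carried load = a(1 − B) = 3.669·(1 − 0.419313) = 3.669·0.580687 = 2.1305 E

Final: 2.1305 Erlangs


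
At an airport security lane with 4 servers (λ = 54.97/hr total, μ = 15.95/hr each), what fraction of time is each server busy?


ρ = λ/(cμ) = 54.97/(4·15.95) = 54.97/63.80 = 0.8616

Final: 0.8616


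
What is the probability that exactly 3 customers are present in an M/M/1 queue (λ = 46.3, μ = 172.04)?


ρ = 46.3/172.04 = 0.2691
P_n = (1−ρ)·ρ^n = (1 − 0.2691)·0.2691^3 = 0.7309·0.019492 = 0.014246

Final: 0.014246


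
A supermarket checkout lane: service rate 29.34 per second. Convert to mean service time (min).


Mean service time = 1/μ = 1/29.34 second = 0.03408 second
In minutes: 0.03408 × 0.0166667 = 0.0005681 min

Final: 0.0005681 min


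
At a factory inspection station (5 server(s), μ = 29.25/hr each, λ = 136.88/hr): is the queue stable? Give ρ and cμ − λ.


Total capacity cμ = 5·29.25 = 146.25/hr
ρ = λ/(cμ) = 136.88/146.25 = 0.9359
Stable ⇔ ρ < 1: YES
Spare capacity = cμ − λ = 146.25 − 136.88 = 9.37/hr

Final: ρ = 0.9359; stable; margin = 9.37/hr


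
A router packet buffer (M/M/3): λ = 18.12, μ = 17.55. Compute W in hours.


a = 1.0325; ρ = 0.3442; P₀ = 0.351471
Lq = P₀·a^c·ρ/(c!(1−ρ)²) = 0.05159
Wq = Lq/λ = 0.05159/18.12 = 0.002847 hr
W = Wq + 1/μ = 0.002847 + 0.05698 = 0.05983 hr

Final: 0.05983 hr


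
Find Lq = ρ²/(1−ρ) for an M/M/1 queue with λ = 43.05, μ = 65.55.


ρ = 43.05/65.55 = 0.6568
Lq = ρ²/(1−ρ) = 0.4313/0.3432 = 1.2566

Final: 1.2566


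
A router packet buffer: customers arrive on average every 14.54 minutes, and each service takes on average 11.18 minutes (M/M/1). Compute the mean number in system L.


λ = 60/14.54 = 4.1265 /hr
μ = 60/11.18 = 5.3667 /hr
ρ = λ/μ = 4.1265/5.3667 = 0.7689
L = ρ/(1−ρ) = 0.7689/0.2311 = 3.3274

Final: 3.3274


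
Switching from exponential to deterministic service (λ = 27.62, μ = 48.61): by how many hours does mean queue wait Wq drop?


ρ = 27.62/48.61 = 0.5682
Wq(M/M/1) = ρ/(μ−λ) = 0.5682/20.99 = 0.02707 hr
Wq(M/D/1) = ρ/(2(μ−λ)) = 0.01353 hr
Savings = 0.02707 − 0.01353 = 0.01353 hr

Final: 0.01353 hr


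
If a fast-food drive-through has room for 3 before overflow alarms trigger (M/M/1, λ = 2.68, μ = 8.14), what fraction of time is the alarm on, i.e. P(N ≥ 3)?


ρ = 2.68/8.14 = 0.3292
P(N ≥ n) = ρ^n = 0.3292^3 = 0.035689

Final: 0.035689


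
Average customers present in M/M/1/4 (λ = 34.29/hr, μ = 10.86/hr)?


ρ = 34.29/10.86 = 3.1575
L = ρ[1 − (K+1)ρ^K + Kρ^(K+1)] / [(1−ρ)(1−ρ^(K+1))]
Numerator: 3.1575·(1 − 5·99.391819 + 4·313.825550) = 2397.594394
Denominator: (-2.1575)·(-312.825550) = 674.908163
L = 2397.594394/674.908163 = 3.5525

Final: 3.5525


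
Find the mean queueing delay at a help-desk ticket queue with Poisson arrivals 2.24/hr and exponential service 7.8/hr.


ρ = 2.24/7.8 = 0.2872
Wq = ρ/(μ−λ) = 0.2872/(7.8 − 2.24) = 0.2872/5.56 = 0.05165 hr

Final: 0.05165 hr


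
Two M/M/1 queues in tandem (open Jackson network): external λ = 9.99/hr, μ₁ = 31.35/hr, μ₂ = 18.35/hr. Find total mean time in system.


Each node sees arrival rate λ = 9.99/hr (tandem ⇒ throughput preserved).
W₁ = 1/(μ₁−λ) = 1/(31.35−9.99) = 0.04682 hr
W₂ = 1/(μ₂−λ) = 1/(18.35−9.99) = 0.11962 hr
W_total = W₁ + W₂ = 0.04682 + 0.11962 = 0.16643 hr

Final: 0.16643 hr


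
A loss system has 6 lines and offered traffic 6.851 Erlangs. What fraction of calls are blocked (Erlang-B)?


B(c,a) = (a^c/c!) / Σ_{k=0}^{c} a^k/k!
a^6/6! = 143.612191
Σ terms (k=0..6): 1.00000 + 6.85100 + 23.46810 + 53.59332 + 91.79196 + 125.77334 + 143.61219 = 446.089907
B = 143.612191/446.089907 = 0.321936

Final: 0.321936


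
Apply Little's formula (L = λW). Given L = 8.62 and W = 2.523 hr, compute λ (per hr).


λ = L/W = 8.62/2.523 = 3.4166 /hr

Final: 3.4166 /hr


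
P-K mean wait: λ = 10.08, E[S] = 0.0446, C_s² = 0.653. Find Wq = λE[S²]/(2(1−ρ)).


ρ = λ·E[S] = 10.08·0.0446 = 0.4496
E[S²] = E[S]²(1+C_s²) = 0.0446²·(1+0.653) = 0.003288
Wq = λ·E[S²]/(2(1−ρ)) = 10.08·0.003288/(2·0.5504) = 0.03011 hr

Final: 0.03011 hr


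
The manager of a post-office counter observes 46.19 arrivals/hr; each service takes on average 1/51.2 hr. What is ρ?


ρ = λ/μ = 46.19/51.2 = 0.9021

Final: 0.9021


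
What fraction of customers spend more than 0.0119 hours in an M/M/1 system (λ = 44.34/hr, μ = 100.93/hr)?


W ~ Exponential(μ−λ) for M/M/1.
μ − λ = 100.93 − 44.34 = 56.5900
P(W > t) = e^{−(μ−λ)t} = e^{−0.6734} = 0.509961

Final: 0.509961


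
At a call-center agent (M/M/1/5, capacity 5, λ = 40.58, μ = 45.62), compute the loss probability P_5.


ρ = λ/μ = 40.58/45.62 = 0.8895
P_K = (1−ρ)ρ^K/(1−ρ^(K+1)) = (0.1105·0.556908)/(1 − 0.495382)
= 0.061526/0.504618 = 0.121926

Final: 0.121926


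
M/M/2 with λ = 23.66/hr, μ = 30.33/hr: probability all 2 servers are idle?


a = λ/μ = 23.66/30.33 = 0.7801; ρ = a/c = 0.3900
Σ_{k=0}^{1} a^k/k! (terms k=0..1) = 1.00000 + 0.78009 = 1.78009
Tail: a^2/(2!(1−ρ)) = 0.60853/(2·0.6100) = 0.49883
P₀ = 1/(1.78009 + 0.49883) = 1/2.27892 = 0.438805

Final: 0.438805


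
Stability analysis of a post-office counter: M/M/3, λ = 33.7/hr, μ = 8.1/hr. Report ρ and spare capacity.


Total capacity cμ = 3·8.1 = 24.30/hr
ρ = λ/(cμ) = 33.7/24.30 = 1.3868
Stable ⇔ ρ < 1: NO
Spare capacity = cμ − λ = 24.30 − 33.7 = -9.40/hr

Final: ρ = 1.3868; unstable; margin = -9.40/hr


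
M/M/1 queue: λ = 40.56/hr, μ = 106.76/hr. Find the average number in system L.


ρ = λ/μ = 40.56/106.76 = 0.3799
L = ρ/(1−ρ) = 0.3799/(1 − 0.3799) = 0.3799/0.6201 = 0.6127

Final: 0.6127


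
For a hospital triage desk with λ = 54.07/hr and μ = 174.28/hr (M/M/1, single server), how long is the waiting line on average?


ρ = 54.07/174.28 = 0.3102
Lq = ρ²/(1−ρ) = 0.09625/0.6898 = 0.1395

Final: 0.1395


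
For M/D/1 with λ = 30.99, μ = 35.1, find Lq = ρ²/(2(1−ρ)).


ρ = 30.99/35.1 = 0.8829
M/D/1: Lq = ρ²/(2(1−ρ)) = 0.7795/(2·0.1171) = 3.32862

Final: 3.32862


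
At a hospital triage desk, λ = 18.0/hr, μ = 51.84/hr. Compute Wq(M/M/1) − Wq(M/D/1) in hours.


ρ = 18.0/51.84 = 0.3472
Wq(M/M/1) = ρ/(μ−λ) = 0.3472/33.84 = 0.01026 hr
Wq(M/D/1) = ρ/(2(μ−λ)) = 0.005130 hr
Savings = 0.01026 − 0.005130 = 0.005130 hr

Final: 0.005130 hr


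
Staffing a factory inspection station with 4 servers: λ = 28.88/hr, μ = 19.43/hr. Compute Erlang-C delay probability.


a = λ/μ = 1.4864; ρ = a/4 = 0.3716
P₀ = 0.224119 (from M/M/c formula)
C(c,a) = [a^c/(c!(1−ρ))]·P₀ = [4.88087/(24·0.6284)]·0.224119
= 0.32363·0.224119 = 0.072531

Final: 0.072531


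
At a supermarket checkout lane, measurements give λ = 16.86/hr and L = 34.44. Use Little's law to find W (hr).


W = L/λ = 34.44/16.86 = 2.0427 hr

Final: 2.0427 hr


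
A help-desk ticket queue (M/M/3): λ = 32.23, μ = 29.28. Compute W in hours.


a = 1.1008; ρ = 0.3669; P₀ = 0.327043
Lq = P₀·a^c·ρ/(c!(1−ρ)²) = 0.06655
Wq = Lq/λ = 0.06655/32.23 = 0.002065 hr
W = Wq + 1/μ = 0.002065 + 0.03415 = 0.03622 hr

Final: 0.03622 hr


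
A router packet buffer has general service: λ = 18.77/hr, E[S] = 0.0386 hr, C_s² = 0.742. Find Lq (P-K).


ρ = λ·E[S] = 18.77·0.0386 = 0.7245
Lq = ρ²(1+C_s²)/(2(1−ρ)) = 0.5249·(1+0.742)/(2·0.2755)
= 0.5249·1.7420/0.5510 = 1.65972

Final: 1.65972


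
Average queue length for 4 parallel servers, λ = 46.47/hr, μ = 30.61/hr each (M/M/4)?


a = λ/μ = 1.5181; ρ = a/4 = 0.3795
P₀ = 0.216904
Lq = P₀·a^c·ρ / (c!·(1−ρ)²) = 0.216904·5.31175·0.3795/(24·0.38498)
= 0.04733

Final: 0.04733


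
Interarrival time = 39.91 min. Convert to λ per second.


λ = 1/(interarrival time) in consistent units.
1 second = 0.0166667 min, so λ = 0.0166667/39.91 = 0.0004176 per second

Final: 0.0004176 /sec


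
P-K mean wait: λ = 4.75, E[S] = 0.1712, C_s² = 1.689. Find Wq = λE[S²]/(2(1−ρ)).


ρ = λ·E[S] = 4.75·0.1712 = 0.8132
E[S²] = E[S]²(1+C_s²) = 0.1712²·(1+1.689) = 0.078813
Wq = λ·E[S²]/(2(1−ρ)) = 4.75·0.078813/(2·0.1868) = 1.00204 hr

Final: 1.00204 hr


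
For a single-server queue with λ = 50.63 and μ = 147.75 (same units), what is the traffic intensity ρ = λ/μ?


ρ = λ/μ = 50.63/147.75 = 0.3427

Final: 0.3427


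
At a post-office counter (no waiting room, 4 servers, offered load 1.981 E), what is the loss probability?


B(c,a) = (a^c/c!) / Σ_{k=0}^{c} a^k/k!
a^4/4! = 0.641692
Σ terms (k=0..4): 1.00000 + 1.98100 + 1.96218 + 1.29569 + 0.64169 = 6.880566
B = 0.641692/6.880566 = 0.093262

Final: 0.093262


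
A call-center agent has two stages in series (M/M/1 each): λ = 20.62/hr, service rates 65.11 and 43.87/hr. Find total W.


Each node sees arrival rate λ = 20.62/hr (tandem ⇒ throughput preserved).
W₁ = 1/(μ₁−λ) = 1/(65.11−20.62) = 0.02248 hr
W₂ = 1/(μ₂−λ) = 1/(43.87−20.62) = 0.04301 hr
W_total = W₁ + W₂ = 0.02248 + 0.04301 = 0.06549 hr

Final: 0.06549 hr


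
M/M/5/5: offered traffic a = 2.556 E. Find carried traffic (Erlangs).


B(5,2.556) = 0.073953 (Erlang-B)
Carried load = a(1 − B) = 2.556·(1 − 0.073953) = 2.556·0.926047 = 2.3670 E

Final: 2.3670 Erlangs


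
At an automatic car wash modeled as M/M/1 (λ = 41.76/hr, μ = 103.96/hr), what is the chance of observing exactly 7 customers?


ρ = 41.76/103.96 = 0.4017
P_n = (1−ρ)·ρ^n = (1 − 0.4017)·0.4017^7 = 0.5983·0.001688 = 0.001010

Final: 0.001010


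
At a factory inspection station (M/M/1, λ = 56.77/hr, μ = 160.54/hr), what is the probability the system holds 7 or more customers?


ρ = 56.77/160.54 = 0.3536
P(N ≥ n) = ρ^n = 0.3536^7 = 0.0006914

Final: 0.0006914


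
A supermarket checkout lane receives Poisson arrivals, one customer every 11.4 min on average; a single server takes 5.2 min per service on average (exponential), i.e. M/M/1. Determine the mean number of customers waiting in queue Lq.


λ = 60/11.4 = 5.2632 /hr
μ = 60/5.2 = 11.5385 /hr
ρ = λ/μ = 5.2632/11.5385 = 0.4561
Lq = ρ²/(1−ρ) = 0.2081/0.5439 = 0.3826

Final: 0.3826


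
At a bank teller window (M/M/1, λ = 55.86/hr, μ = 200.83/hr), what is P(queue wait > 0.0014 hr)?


ρ = 55.86/200.83 = 0.2781
P(Wq > t) = ρ·e^{−(μ−λ)t} = 0.2781·e^{−0.2030}
= 0.2781·0.816313 = 0.227054

Final: 0.227054


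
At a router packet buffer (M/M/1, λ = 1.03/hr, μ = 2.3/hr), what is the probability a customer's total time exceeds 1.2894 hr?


W ~ Exponential(μ−λ) for M/M/1.
μ − λ = 2.3 − 1.03 = 1.2700
P(W > t) = e^{−(μ−λ)t} = e^{−1.6375} = 0.194458

Final: 0.194458


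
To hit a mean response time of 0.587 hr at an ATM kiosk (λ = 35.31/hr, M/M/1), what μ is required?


W = 1/(μ−λ) ⇒ μ − λ = 1/W = 1/0.587 = 1.7036
μ = λ + 1/W = 35.31 + 1.7036 = 37.0136 per hr

Final: 37.0136 /hr


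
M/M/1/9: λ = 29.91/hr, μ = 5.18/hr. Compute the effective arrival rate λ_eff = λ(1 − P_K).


ρ = 5.7741; P_K = (1−ρ)ρ^9/(1−ρ^10) = 0.826814
λ_eff = λ(1 − P_K) = 29.91·(1 − 0.826814) = 29.91·0.173186 = 5.1800 /hr

Final: 5.1800 /hr


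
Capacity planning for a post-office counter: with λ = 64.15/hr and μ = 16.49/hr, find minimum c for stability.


Stability requires cμ > λ ⇔ c > λ/μ.
λ/μ = 64.15/16.49 = 3.8902
Minimum integer c = ⌊3.8902⌋ + 1 = 4
Check: 4·16.49 = 65.96 > 64.15, while 3·16.49 = 49.47 ≤ 64.15

Final: 4 servers


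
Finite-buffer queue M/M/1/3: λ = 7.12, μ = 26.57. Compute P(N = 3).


ρ = λ/μ = 7.12/26.57 = 0.2680
P_K = (1−ρ)ρ^K/(1−ρ^(K+1)) = (0.7320·0.019243)/(1 − 0.005156)
= 0.014086/0.994844 = 0.014159

Final: 0.014159


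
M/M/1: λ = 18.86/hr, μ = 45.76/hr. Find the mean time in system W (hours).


W = 1/(μ−λ) = 1/(45.76 − 18.86) = 1/26.90 = 0.03717 hr

Final: 0.03717 hr


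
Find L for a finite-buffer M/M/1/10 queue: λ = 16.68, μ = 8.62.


ρ = 16.68/8.62 = 1.9350
L = ρ[1 − (K+1)ρ^K + Kρ^(K+1)] / [(1−ρ)(1−ρ^(K+1))]
Numerator: 1.9350·(1 − 11·736.016931 + 10·1424.218377) = 11894.654150
Denominator: (-0.9350)·(-1423.218377) = 1330.758714
L = 11894.654150/1330.758714 = 8.9383

Final: 8.9383


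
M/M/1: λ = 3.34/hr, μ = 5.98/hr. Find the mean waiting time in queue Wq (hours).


ρ = 3.34/5.98 = 0.5585
Wq = ρ/(μ−λ) = 0.5585/(5.98 − 3.34) = 0.5585/2.64 = 0.2116 hr

Final: 0.2116 hr


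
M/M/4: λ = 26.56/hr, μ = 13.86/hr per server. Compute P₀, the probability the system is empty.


a = λ/μ = 26.56/13.86 = 1.9163; ρ = a/c = 0.4791
Σ_{k=0}^{3} a^k/k! (terms k=0..3) = 1.00000 + 1.91631 + 1.83611 + 1.17285 = 5.92527
Tail: a^4/(4!(1−ρ)) = 13.48526/(24·0.5209) = 1.07863
P₀ = 1/(5.92527 + 1.07863) = 1/7.00391 = 0.142777

Final: 0.142777


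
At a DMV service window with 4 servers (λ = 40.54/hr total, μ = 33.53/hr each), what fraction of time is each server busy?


ρ = λ/(cμ) = 40.54/(4·33.53) = 40.54/134.12 = 0.3023

Final: 0.3023


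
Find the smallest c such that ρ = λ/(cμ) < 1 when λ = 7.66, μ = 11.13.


Stability requires cμ > λ ⇔ c > λ/μ.
λ/μ = 7.66/11.13 = 0.6882
Minimum integer c = ⌊0.6882⌋ + 1 = 1
Check: 1·11.13 = 11.13 > 7.66, while 0·11.13 = 0.00 ≤ 7.66

Final: 1 servers


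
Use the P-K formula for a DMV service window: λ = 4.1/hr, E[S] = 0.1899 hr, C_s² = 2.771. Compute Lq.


ρ = λ·E[S] = 4.1·0.1899 = 0.7786
Lq = ρ²(1+C_s²)/(2(1−ρ)) = 0.6062·(1+2.771)/(2·0.2214)
= 0.6062·3.7710/0.4428 = 5.16234

Final: 5.16234


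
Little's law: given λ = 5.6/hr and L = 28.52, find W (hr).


W = L/λ = 28.52/5.6 = 5.0929 hr

Final: 5.0929 hr


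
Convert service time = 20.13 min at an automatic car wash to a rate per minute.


μ = 1/(service time) in consistent units.
1 minute = 1 min, so μ = 1/20.13 = 0.04968 per minute

Final: 0.04968 /min


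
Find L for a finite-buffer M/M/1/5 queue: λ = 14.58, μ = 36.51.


ρ = 14.58/36.51 = 0.3993
L = ρ[1 − (K+1)ρ^K + Kρ^(K+1)] / [(1−ρ)(1−ρ^(K+1))]
Numerator: 0.3993·(1 − 6·0.010156 + 5·0.004056) = 0.383106
Denominator: (0.6007)·(0.995944) = 0.598221
L = 0.383106/0.598221 = 0.6404

Final: 0.6404


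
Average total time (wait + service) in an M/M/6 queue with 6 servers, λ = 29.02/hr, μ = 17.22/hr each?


a = 1.6852; ρ = 0.2809; P₀ = 0.185302
Lq = P₀·a^c·ρ/(c!(1−ρ)²) = 0.003202
Wq = Lq/λ = 0.003202/29.02 = 0.0001103 hr
W = Wq + 1/μ = 0.0001103 + 0.05807 = 0.05818 hr

Final: 0.05818 hr


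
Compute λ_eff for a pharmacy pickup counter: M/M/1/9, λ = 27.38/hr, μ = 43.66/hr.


ρ = 0.6271; P_K = (1−ρ)ρ^9/(1−ρ^10) = 0.005647
λ_eff = λ(1 − P_K) = 27.38·(1 − 0.005647) = 27.38·0.994353 = 27.2254 /hr

Final: 27.2254 /hr


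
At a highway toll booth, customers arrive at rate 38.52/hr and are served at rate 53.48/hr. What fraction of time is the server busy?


ρ = λ/μ = 38.52/53.48 = 0.7203

Final: 0.7203


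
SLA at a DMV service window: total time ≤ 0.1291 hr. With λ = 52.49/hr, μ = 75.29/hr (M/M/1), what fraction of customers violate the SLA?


W ~ Exponential(μ−λ) for M/M/1.
μ − λ = 75.29 − 52.49 = 22.8000
P(W > t) = e^{−(μ−λ)t} = e^{−2.9435} = 0.052682

Final: 0.052682
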